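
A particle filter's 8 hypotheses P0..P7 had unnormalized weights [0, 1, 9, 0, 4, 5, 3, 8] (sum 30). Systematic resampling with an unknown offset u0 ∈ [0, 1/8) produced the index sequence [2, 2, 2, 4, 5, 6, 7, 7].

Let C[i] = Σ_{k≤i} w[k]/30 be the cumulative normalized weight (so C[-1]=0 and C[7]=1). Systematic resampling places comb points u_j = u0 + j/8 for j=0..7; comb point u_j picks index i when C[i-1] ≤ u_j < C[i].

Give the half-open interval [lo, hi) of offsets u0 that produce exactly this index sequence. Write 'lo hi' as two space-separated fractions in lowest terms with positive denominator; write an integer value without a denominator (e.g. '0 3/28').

C = [0, 1/30, 1/3, 1/3, 7/15, 19/30, 11/15, 1]
j=0 picked index 2: u0 ∈ [1/30, 1/3)
j=1 picked index 2: u0 ∈ [-11/120, 5/24)
j=2 picked index 2: u0 ∈ [-13/60, 1/12)
j=3 picked index 4: u0 ∈ [-1/24, 11/120)
j=4 picked index 5: u0 ∈ [-1/30, 2/15)
j=5 picked index 6: u0 ∈ [1/120, 13/120)
j=6 picked index 7: u0 ∈ [-1/60, 1/4)
j=7 picked index 7: u0 ∈ [-17/120, 1/8)
intersection: [1/30, 1/12)

1/30 1/12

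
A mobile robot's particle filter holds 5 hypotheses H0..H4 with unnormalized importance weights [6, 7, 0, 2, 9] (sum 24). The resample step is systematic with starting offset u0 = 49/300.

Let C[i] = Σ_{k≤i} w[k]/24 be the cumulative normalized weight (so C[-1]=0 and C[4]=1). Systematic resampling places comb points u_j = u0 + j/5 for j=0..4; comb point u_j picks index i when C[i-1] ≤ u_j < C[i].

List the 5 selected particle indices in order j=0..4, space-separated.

0 1 3 4 4

C = [1/4, 13/24, 13/24, 5/8, 1]
j=0: u_0=49/300 ∈ [0, 1/4) → index 0
j=1: u_1=109/300 ∈ [1/4, 13/24) → index 1
j=2: u_2=169/300 ∈ [13/24, 5/8) → index 3
j=3: u_3=229/300 ∈ [5/8, 1) → index 4
j=4: u_4=289/300 ∈ [5/8, 1) → index 4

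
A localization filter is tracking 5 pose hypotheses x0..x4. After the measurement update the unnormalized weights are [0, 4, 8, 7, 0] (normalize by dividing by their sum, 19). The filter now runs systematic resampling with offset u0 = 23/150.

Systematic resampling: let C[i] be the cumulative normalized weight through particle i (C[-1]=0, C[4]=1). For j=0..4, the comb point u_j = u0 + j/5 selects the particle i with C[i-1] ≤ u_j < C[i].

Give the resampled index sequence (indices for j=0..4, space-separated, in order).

1 2 2 3 3

C = [0, 4/19, 12/19, 1, 1]
j=0: u_0=23/150 ∈ [0, 4/19) → index 1
j=1: u_1=53/150 ∈ [4/19, 12/19) → index 2
j=2: u_2=83/150 ∈ [4/19, 12/19) → index 2
j=3: u_3=113/150 ∈ [12/19, 1) → index 3
j=4: u_4=143/150 ∈ [12/19, 1) → index 3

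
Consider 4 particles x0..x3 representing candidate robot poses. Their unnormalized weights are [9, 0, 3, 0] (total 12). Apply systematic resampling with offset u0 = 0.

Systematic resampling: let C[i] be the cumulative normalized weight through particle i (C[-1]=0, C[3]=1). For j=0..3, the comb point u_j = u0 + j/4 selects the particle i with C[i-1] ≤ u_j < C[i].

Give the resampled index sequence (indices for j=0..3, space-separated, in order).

0 0 0 2

C = [3/4, 3/4, 1, 1]
j=0: u_0=0 ∈ [0, 3/4) → index 0
j=1: u_1=1/4 ∈ [0, 3/4) → index 0
j=2: u_2=1/2 ∈ [0, 3/4) → index 0
j=3: u_3=3/4 ∈ [3/4, 1) → index 2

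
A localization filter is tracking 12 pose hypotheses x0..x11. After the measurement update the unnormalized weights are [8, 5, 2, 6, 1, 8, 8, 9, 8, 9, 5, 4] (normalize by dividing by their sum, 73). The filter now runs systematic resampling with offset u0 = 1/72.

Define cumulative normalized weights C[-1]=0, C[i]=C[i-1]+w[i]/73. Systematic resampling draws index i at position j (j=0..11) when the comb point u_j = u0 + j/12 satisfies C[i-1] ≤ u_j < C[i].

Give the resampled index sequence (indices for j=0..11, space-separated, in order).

C = [8/73, 13/73, 15/73, 21/73, 22/73, 30/73, 38/73, 47/73, 55/73, 64/73, 69/73, 1]
j=0: u_0=1/72 ∈ [0, 8/73) → index 0
j=1: u_1=7/72 ∈ [0, 8/73) → index 0
j=2: u_2=13/72 ∈ [13/73, 15/73) → index 2
j=3: u_3=19/72 ∈ [15/73, 21/73) → index 3
j=4: u_4=25/72 ∈ [22/73, 30/73) → index 5
j=5: u_5=31/72 ∈ [30/73, 38/73) → index 6
j=6: u_6=37/72 ∈ [30/73, 38/73) → index 6
j=7: u_7=43/72 ∈ [38/73, 47/73) → index 7
j=8: u_8=49/72 ∈ [47/73, 55/73) → index 8
j=9: u_9=55/72 ∈ [55/73, 64/73) → index 9
j=10: u_10=61/72 ∈ [55/73, 64/73) → index 9
j=11: u_11=67/72 ∈ [64/73, 69/73) → index 10

0 0 2 3 5 6 6 7 8 9 9 10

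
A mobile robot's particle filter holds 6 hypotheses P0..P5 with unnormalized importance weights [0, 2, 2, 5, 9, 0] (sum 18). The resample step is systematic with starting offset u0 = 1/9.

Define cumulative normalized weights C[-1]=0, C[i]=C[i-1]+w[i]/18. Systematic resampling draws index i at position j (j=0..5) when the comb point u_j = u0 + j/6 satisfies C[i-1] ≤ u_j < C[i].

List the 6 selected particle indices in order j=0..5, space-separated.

C = [0, 1/9, 2/9, 1/2, 1, 1]
j=0: u_0=1/9 ∈ [1/9, 2/9) → index 2
j=1: u_1=5/18 ∈ [2/9, 1/2) → index 3
j=2: u_2=4/9 ∈ [2/9, 1/2) → index 3
j=3: u_3=11/18 ∈ [1/2, 1) → index 4
j=4: u_4=7/9 ∈ [1/2, 1) → index 4
j=5: u_5=17/18 ∈ [1/2, 1) → index 4

2 3 3 4 4 4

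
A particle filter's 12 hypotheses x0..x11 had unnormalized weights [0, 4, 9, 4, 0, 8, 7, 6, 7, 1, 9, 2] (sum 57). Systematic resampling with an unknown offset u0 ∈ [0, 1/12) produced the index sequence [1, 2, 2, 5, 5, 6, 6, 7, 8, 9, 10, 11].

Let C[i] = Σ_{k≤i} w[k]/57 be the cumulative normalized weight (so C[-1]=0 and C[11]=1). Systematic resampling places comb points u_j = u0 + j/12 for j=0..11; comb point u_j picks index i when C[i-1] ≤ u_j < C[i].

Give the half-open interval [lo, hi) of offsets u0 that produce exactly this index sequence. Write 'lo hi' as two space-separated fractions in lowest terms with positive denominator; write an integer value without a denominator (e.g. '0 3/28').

C = [0, 4/57, 13/57, 17/57, 17/57, 25/57, 32/57, 2/3, 15/19, 46/57, 55/57, 1]
j=0 picked index 1: u0 ∈ [0, 4/57)
j=1 picked index 2: u0 ∈ [-1/76, 11/76)
j=2 picked index 2: u0 ∈ [-11/114, 7/114)
j=3 picked index 5: u0 ∈ [11/228, 43/228)
j=4 picked index 5: u0 ∈ [-2/57, 2/19)
j=5 picked index 6: u0 ∈ [5/228, 11/76)
j=6 picked index 6: u0 ∈ [-7/114, 7/114)
j=7 picked index 7: u0 ∈ [-5/228, 1/12)
j=8 picked index 8: u0 ∈ [0, 7/57)
j=9 picked index 9: u0 ∈ [3/76, 13/228)
j=10 picked index 10: u0 ∈ [-1/38, 5/38)
j=11 picked index 11: u0 ∈ [11/228, 1/12)
intersection: [11/228, 13/228)

11/228 13/228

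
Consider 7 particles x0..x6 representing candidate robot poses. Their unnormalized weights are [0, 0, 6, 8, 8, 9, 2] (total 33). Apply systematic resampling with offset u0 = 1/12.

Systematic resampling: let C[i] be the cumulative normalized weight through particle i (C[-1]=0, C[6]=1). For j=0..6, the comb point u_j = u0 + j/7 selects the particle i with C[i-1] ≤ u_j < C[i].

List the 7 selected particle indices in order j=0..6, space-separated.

C = [0, 0, 2/11, 14/33, 2/3, 31/33, 1]
j=0: u_0=1/12 ∈ [0, 2/11) → index 2
j=1: u_1=19/84 ∈ [2/11, 14/33) → index 3
j=2: u_2=31/84 ∈ [2/11, 14/33) → index 3
j=3: u_3=43/84 ∈ [14/33, 2/3) → index 4
j=4: u_4=55/84 ∈ [14/33, 2/3) → index 4
j=5: u_5=67/84 ∈ [2/3, 31/33) → index 5
j=6: u_6=79/84 ∈ [31/33, 1) → index 6

2 3 3 4 4 5 6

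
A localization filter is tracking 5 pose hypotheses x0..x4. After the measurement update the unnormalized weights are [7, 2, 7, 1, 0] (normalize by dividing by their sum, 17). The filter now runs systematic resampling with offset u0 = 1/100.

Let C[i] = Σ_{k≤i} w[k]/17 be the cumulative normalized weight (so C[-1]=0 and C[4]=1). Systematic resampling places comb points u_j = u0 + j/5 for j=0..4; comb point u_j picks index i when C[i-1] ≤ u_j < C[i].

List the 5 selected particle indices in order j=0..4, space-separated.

0 0 0 2 2

C = [7/17, 9/17, 16/17, 1, 1]
j=0: u_0=1/100 ∈ [0, 7/17) → index 0
j=1: u_1=21/100 ∈ [0, 7/17) → index 0
j=2: u_2=41/100 ∈ [0, 7/17) → index 0
j=3: u_3=61/100 ∈ [9/17, 16/17) → index 2
j=4: u_4=81/100 ∈ [9/17, 16/17) → index 2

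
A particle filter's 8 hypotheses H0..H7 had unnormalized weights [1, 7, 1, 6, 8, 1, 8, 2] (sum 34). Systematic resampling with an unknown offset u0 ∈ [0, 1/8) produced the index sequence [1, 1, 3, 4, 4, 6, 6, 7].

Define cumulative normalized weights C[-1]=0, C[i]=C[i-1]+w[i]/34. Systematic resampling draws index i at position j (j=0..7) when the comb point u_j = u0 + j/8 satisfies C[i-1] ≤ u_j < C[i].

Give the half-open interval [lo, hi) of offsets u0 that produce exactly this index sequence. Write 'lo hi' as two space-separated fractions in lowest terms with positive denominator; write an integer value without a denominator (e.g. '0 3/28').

11/136 15/136

C = [1/34, 4/17, 9/34, 15/34, 23/34, 12/17, 16/17, 1]
j=0 picked index 1: u0 ∈ [1/34, 4/17)
j=1 picked index 1: u0 ∈ [-13/136, 15/136)
j=2 picked index 3: u0 ∈ [1/68, 13/68)
j=3 picked index 4: u0 ∈ [9/136, 41/136)
j=4 picked index 4: u0 ∈ [-1/17, 3/17)
j=5 picked index 6: u0 ∈ [11/136, 43/136)
j=6 picked index 6: u0 ∈ [-3/68, 13/68)
j=7 picked index 7: u0 ∈ [9/136, 1/8)
intersection: [11/136, 15/136)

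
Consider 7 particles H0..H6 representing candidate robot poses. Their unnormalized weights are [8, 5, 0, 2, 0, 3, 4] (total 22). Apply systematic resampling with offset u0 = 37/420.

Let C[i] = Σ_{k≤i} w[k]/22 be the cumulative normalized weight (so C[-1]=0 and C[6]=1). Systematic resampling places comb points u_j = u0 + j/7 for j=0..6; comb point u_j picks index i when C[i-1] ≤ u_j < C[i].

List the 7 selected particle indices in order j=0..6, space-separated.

C = [4/11, 13/22, 13/22, 15/22, 15/22, 9/11, 1]
j=0: u_0=37/420 ∈ [0, 4/11) → index 0
j=1: u_1=97/420 ∈ [0, 4/11) → index 0
j=2: u_2=157/420 ∈ [4/11, 13/22) → index 1
j=3: u_3=31/60 ∈ [4/11, 13/22) → index 1
j=4: u_4=277/420 ∈ [13/22, 15/22) → index 3
j=5: u_5=337/420 ∈ [15/22, 9/11) → index 5
j=6: u_6=397/420 ∈ [9/11, 1) → index 6

0 0 1 1 3 5 6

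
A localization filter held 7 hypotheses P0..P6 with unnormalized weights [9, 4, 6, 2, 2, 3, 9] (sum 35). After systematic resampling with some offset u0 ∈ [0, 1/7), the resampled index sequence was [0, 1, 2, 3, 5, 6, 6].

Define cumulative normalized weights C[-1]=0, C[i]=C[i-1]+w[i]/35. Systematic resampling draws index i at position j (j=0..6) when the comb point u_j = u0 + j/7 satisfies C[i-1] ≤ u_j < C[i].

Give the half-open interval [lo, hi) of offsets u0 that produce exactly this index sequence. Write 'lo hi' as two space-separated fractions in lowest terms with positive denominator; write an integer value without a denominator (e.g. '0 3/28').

C = [9/35, 13/35, 19/35, 3/5, 23/35, 26/35, 1]
j=0 picked index 0: u0 ∈ [0, 9/35)
j=1 picked index 1: u0 ∈ [4/35, 8/35)
j=2 picked index 2: u0 ∈ [3/35, 9/35)
j=3 picked index 3: u0 ∈ [4/35, 6/35)
j=4 picked index 5: u0 ∈ [3/35, 6/35)
j=5 picked index 6: u0 ∈ [1/35, 2/7)
j=6 picked index 6: u0 ∈ [-4/35, 1/7)
intersection: [4/35, 1/7)

4/35 1/7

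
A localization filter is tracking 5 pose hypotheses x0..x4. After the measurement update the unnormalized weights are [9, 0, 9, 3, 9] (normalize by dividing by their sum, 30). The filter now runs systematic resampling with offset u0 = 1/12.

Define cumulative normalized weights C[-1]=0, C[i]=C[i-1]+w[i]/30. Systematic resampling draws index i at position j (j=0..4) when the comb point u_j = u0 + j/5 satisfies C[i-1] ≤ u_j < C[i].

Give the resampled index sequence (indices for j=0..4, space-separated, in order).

C = [3/10, 3/10, 3/5, 7/10, 1]
j=0: u_0=1/12 ∈ [0, 3/10) → index 0
j=1: u_1=17/60 ∈ [0, 3/10) → index 0
j=2: u_2=29/60 ∈ [3/10, 3/5) → index 2
j=3: u_3=41/60 ∈ [3/5, 7/10) → index 3
j=4: u_4=53/60 ∈ [7/10, 1) → index 4

0 0 2 3 4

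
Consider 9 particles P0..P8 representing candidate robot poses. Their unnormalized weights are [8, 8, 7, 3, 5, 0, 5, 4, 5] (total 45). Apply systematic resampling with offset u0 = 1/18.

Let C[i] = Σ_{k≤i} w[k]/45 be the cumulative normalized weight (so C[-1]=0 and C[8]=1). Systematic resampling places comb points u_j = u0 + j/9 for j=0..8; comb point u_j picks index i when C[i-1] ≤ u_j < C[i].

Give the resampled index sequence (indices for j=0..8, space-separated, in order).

C = [8/45, 16/45, 23/45, 26/45, 31/45, 31/45, 4/5, 8/9, 1]
j=0: u_0=1/18 ∈ [0, 8/45) → index 0
j=1: u_1=1/6 ∈ [0, 8/45) → index 0
j=2: u_2=5/18 ∈ [8/45, 16/45) → index 1
j=3: u_3=7/18 ∈ [16/45, 23/45) → index 2
j=4: u_4=1/2 ∈ [16/45, 23/45) → index 2
j=5: u_5=11/18 ∈ [26/45, 31/45) → index 4
j=6: u_6=13/18 ∈ [31/45, 4/5) → index 6
j=7: u_7=5/6 ∈ [4/5, 8/9) → index 7
j=8: u_8=17/18 ∈ [8/9, 1) → index 8

0 0 1 2 2 4 6 7 8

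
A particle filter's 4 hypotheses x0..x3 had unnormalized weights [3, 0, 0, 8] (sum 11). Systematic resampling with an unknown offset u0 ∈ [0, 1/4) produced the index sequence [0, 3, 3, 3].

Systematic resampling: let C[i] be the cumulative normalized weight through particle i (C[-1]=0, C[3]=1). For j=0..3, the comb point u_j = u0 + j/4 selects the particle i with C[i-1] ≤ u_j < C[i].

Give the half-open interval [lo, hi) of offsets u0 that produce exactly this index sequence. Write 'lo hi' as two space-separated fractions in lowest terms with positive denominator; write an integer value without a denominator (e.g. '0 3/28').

1/44 1/4

C = [3/11, 3/11, 3/11, 1]
j=0 picked index 0: u0 ∈ [0, 3/11)
j=1 picked index 3: u0 ∈ [1/44, 3/4)
j=2 picked index 3: u0 ∈ [-5/22, 1/2)
j=3 picked index 3: u0 ∈ [-21/44, 1/4)
intersection: [1/44, 1/4)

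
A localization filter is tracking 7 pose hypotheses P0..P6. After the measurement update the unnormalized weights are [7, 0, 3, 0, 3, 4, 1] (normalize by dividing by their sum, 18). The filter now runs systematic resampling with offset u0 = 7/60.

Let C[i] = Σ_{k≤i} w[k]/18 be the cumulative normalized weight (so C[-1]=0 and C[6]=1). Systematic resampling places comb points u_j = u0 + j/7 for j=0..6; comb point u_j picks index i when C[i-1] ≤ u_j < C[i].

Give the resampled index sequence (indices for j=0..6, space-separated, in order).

C = [7/18, 7/18, 5/9, 5/9, 13/18, 17/18, 1]
j=0: u_0=7/60 ∈ [0, 7/18) → index 0
j=1: u_1=109/420 ∈ [0, 7/18) → index 0
j=2: u_2=169/420 ∈ [7/18, 5/9) → index 2
j=3: u_3=229/420 ∈ [7/18, 5/9) → index 2
j=4: u_4=289/420 ∈ [5/9, 13/18) → index 4
j=5: u_5=349/420 ∈ [13/18, 17/18) → index 5
j=6: u_6=409/420 ∈ [17/18, 1) → index 6

0 0 2 2 4 5 6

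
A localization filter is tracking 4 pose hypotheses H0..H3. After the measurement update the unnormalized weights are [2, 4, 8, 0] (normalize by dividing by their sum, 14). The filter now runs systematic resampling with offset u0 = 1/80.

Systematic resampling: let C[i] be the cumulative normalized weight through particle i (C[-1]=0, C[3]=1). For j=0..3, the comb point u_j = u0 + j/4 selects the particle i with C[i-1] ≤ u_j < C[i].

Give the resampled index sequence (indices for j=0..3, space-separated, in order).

C = [1/7, 3/7, 1, 1]
j=0: u_0=1/80 ∈ [0, 1/7) → index 0
j=1: u_1=21/80 ∈ [1/7, 3/7) → index 1
j=2: u_2=41/80 ∈ [3/7, 1) → index 2
j=3: u_3=61/80 ∈ [3/7, 1) → index 2

0 1 2 2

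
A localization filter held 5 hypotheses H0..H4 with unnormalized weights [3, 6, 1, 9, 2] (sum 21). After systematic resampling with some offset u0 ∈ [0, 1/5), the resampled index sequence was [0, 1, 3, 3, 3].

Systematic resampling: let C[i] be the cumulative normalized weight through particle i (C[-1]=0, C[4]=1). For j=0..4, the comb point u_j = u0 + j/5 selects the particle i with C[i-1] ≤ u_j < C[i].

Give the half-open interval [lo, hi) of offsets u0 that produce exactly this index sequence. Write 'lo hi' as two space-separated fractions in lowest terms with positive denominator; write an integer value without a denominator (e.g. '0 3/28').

8/105 11/105

C = [1/7, 3/7, 10/21, 19/21, 1]
j=0 picked index 0: u0 ∈ [0, 1/7)
j=1 picked index 1: u0 ∈ [-2/35, 8/35)
j=2 picked index 3: u0 ∈ [8/105, 53/105)
j=3 picked index 3: u0 ∈ [-13/105, 32/105)
j=4 picked index 3: u0 ∈ [-34/105, 11/105)
intersection: [8/105, 11/105)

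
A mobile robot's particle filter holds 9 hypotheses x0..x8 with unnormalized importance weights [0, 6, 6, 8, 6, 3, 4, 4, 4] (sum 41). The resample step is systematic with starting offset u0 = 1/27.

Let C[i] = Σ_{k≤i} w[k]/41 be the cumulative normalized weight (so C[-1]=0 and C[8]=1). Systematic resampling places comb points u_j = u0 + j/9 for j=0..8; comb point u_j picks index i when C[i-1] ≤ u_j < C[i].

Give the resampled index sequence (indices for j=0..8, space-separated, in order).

1 2 2 3 3 4 5 7 8

C = [0, 6/41, 12/41, 20/41, 26/41, 29/41, 33/41, 37/41, 1]
j=0: u_0=1/27 ∈ [0, 6/41) → index 1
j=1: u_1=4/27 ∈ [6/41, 12/41) → index 2
j=2: u_2=7/27 ∈ [6/41, 12/41) → index 2
j=3: u_3=10/27 ∈ [12/41, 20/41) → index 3
j=4: u_4=13/27 ∈ [12/41, 20/41) → index 3
j=5: u_5=16/27 ∈ [20/41, 26/41) → index 4
j=6: u_6=19/27 ∈ [26/41, 29/41) → index 5
j=7: u_7=22/27 ∈ [33/41, 37/41) → index 7
j=8: u_8=25/27 ∈ [37/41, 1) → index 8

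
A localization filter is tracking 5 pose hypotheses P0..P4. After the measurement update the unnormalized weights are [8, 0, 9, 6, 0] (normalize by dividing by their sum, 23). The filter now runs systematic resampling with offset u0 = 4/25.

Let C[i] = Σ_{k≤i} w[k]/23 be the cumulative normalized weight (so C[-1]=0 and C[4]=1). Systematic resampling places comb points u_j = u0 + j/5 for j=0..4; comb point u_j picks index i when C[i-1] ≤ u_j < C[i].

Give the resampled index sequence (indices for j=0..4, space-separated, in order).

0 2 2 3 3

C = [8/23, 8/23, 17/23, 1, 1]
j=0: u_0=4/25 ∈ [0, 8/23) → index 0
j=1: u_1=9/25 ∈ [8/23, 17/23) → index 2
j=2: u_2=14/25 ∈ [8/23, 17/23) → index 2
j=3: u_3=19/25 ∈ [17/23, 1) → index 3
j=4: u_4=24/25 ∈ [17/23, 1) → index 3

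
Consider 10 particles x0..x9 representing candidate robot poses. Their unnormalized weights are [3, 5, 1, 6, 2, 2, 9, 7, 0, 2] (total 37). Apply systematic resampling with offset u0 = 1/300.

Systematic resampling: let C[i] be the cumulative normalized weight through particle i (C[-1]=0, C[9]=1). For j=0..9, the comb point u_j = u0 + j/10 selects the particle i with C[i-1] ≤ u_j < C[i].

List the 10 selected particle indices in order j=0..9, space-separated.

0 1 1 3 3 5 6 6 7 7

C = [3/37, 8/37, 9/37, 15/37, 17/37, 19/37, 28/37, 35/37, 35/37, 1]
j=0: u_0=1/300 ∈ [0, 3/37) → index 0
j=1: u_1=31/300 ∈ [3/37, 8/37) → index 1
j=2: u_2=61/300 ∈ [3/37, 8/37) → index 1
j=3: u_3=91/300 ∈ [9/37, 15/37) → index 3
j=4: u_4=121/300 ∈ [9/37, 15/37) → index 3
j=5: u_5=151/300 ∈ [17/37, 19/37) → index 5
j=6: u_6=181/300 ∈ [19/37, 28/37) → index 6
j=7: u_7=211/300 ∈ [19/37, 28/37) → index 6
j=8: u_8=241/300 ∈ [28/37, 35/37) → index 7
j=9: u_9=271/300 ∈ [28/37, 35/37) → index 7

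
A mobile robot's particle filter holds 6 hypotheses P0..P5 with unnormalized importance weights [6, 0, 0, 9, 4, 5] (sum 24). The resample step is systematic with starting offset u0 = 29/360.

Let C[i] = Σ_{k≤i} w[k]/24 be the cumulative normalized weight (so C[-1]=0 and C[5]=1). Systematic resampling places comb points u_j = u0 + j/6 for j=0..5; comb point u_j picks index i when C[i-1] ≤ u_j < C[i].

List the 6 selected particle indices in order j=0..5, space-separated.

C = [1/4, 1/4, 1/4, 5/8, 19/24, 1]
j=0: u_0=29/360 ∈ [0, 1/4) → index 0
j=1: u_1=89/360 ∈ [0, 1/4) → index 0
j=2: u_2=149/360 ∈ [1/4, 5/8) → index 3
j=3: u_3=209/360 ∈ [1/4, 5/8) → index 3
j=4: u_4=269/360 ∈ [5/8, 19/24) → index 4
j=5: u_5=329/360 ∈ [19/24, 1) → index 5

0 0 3 3 4 5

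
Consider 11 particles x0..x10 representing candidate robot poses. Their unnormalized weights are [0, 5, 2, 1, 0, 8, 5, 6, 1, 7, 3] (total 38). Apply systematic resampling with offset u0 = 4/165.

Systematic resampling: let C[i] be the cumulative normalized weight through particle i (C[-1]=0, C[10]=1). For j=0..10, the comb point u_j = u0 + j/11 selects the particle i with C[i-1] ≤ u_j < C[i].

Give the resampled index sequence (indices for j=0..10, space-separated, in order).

1 1 3 5 5 6 7 7 9 9 10

C = [0, 5/38, 7/38, 4/19, 4/19, 8/19, 21/38, 27/38, 14/19, 35/38, 1]
j=0: u_0=4/165 ∈ [0, 5/38) → index 1
j=1: u_1=19/165 ∈ [0, 5/38) → index 1
j=2: u_2=34/165 ∈ [7/38, 4/19) → index 3
j=3: u_3=49/165 ∈ [4/19, 8/19) → index 5
j=4: u_4=64/165 ∈ [4/19, 8/19) → index 5
j=5: u_5=79/165 ∈ [8/19, 21/38) → index 6
j=6: u_6=94/165 ∈ [21/38, 27/38) → index 7
j=7: u_7=109/165 ∈ [21/38, 27/38) → index 7
j=8: u_8=124/165 ∈ [14/19, 35/38) → index 9
j=9: u_9=139/165 ∈ [14/19, 35/38) → index 9
j=10: u_10=14/15 ∈ [35/38, 1) → index 10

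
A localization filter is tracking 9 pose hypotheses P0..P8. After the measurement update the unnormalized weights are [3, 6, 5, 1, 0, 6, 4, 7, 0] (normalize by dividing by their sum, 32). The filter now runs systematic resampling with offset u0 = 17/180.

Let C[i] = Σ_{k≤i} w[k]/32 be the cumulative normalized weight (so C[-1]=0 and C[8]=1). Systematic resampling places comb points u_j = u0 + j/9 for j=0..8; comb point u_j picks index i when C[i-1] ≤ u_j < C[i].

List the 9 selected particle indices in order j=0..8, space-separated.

1 1 2 2 5 5 6 7 7

C = [3/32, 9/32, 7/16, 15/32, 15/32, 21/32, 25/32, 1, 1]
j=0: u_0=17/180 ∈ [3/32, 9/32) → index 1
j=1: u_1=37/180 ∈ [3/32, 9/32) → index 1
j=2: u_2=19/60 ∈ [9/32, 7/16) → index 2
j=3: u_3=77/180 ∈ [9/32, 7/16) → index 2
j=4: u_4=97/180 ∈ [15/32, 21/32) → index 5
j=5: u_5=13/20 ∈ [15/32, 21/32) → index 5
j=6: u_6=137/180 ∈ [21/32, 25/32) → index 6
j=7: u_7=157/180 ∈ [25/32, 1) → index 7
j=8: u_8=59/60 ∈ [25/32, 1) → index 7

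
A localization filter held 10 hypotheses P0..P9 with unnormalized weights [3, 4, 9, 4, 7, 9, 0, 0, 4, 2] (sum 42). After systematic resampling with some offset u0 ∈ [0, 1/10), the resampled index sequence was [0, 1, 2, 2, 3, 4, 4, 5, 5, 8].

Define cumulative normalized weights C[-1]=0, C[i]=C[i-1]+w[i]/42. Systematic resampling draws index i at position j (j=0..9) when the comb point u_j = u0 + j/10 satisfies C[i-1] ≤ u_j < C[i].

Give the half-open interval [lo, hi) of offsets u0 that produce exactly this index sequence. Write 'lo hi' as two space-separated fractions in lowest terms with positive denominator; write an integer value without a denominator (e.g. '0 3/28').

C = [1/14, 1/6, 8/21, 10/21, 9/14, 6/7, 6/7, 6/7, 20/21, 1]
j=0 picked index 0: u0 ∈ [0, 1/14)
j=1 picked index 1: u0 ∈ [-1/35, 1/15)
j=2 picked index 2: u0 ∈ [-1/30, 19/105)
j=3 picked index 2: u0 ∈ [-2/15, 17/210)
j=4 picked index 3: u0 ∈ [-2/105, 8/105)
j=5 picked index 4: u0 ∈ [-1/42, 1/7)
j=6 picked index 4: u0 ∈ [-13/105, 3/70)
j=7 picked index 5: u0 ∈ [-2/35, 11/70)
j=8 picked index 5: u0 ∈ [-11/70, 2/35)
j=9 picked index 8: u0 ∈ [-3/70, 11/210)
intersection: [0, 3/70)

0 3/70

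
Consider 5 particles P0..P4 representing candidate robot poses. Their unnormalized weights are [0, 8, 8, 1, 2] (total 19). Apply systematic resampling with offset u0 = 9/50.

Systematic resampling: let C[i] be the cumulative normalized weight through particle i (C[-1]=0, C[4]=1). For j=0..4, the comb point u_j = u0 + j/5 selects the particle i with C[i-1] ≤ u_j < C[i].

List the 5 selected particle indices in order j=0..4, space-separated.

1 1 2 2 4

C = [0, 8/19, 16/19, 17/19, 1]
j=0: u_0=9/50 ∈ [0, 8/19) → index 1
j=1: u_1=19/50 ∈ [0, 8/19) → index 1
j=2: u_2=29/50 ∈ [8/19, 16/19) → index 2
j=3: u_3=39/50 ∈ [8/19, 16/19) → index 2
j=4: u_4=49/50 ∈ [17/19, 1) → index 4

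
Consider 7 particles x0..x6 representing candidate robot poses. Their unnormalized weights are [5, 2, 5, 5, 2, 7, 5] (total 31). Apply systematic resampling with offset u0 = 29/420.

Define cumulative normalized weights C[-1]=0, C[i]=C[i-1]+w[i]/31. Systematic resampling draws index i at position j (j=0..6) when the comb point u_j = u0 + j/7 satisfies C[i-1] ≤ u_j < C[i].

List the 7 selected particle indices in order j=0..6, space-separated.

C = [5/31, 7/31, 12/31, 17/31, 19/31, 26/31, 1]
j=0: u_0=29/420 ∈ [0, 5/31) → index 0
j=1: u_1=89/420 ∈ [5/31, 7/31) → index 1
j=2: u_2=149/420 ∈ [7/31, 12/31) → index 2
j=3: u_3=209/420 ∈ [12/31, 17/31) → index 3
j=4: u_4=269/420 ∈ [19/31, 26/31) → index 5
j=5: u_5=47/60 ∈ [19/31, 26/31) → index 5
j=6: u_6=389/420 ∈ [26/31, 1) → index 6

0 1 2 3 5 5 6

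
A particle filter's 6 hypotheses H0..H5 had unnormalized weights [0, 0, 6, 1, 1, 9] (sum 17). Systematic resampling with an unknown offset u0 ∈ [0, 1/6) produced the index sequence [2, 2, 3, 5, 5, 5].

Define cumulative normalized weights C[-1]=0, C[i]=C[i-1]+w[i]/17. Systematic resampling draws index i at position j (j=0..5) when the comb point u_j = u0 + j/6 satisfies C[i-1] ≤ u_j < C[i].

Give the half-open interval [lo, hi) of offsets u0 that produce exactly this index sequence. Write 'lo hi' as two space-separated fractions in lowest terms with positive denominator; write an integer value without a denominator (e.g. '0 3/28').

C = [0, 0, 6/17, 7/17, 8/17, 1]
j=0 picked index 2: u0 ∈ [0, 6/17)
j=1 picked index 2: u0 ∈ [-1/6, 19/102)
j=2 picked index 3: u0 ∈ [1/51, 4/51)
j=3 picked index 5: u0 ∈ [-1/34, 1/2)
j=4 picked index 5: u0 ∈ [-10/51, 1/3)
j=5 picked index 5: u0 ∈ [-37/102, 1/6)
intersection: [1/51, 4/51)

1/51 4/51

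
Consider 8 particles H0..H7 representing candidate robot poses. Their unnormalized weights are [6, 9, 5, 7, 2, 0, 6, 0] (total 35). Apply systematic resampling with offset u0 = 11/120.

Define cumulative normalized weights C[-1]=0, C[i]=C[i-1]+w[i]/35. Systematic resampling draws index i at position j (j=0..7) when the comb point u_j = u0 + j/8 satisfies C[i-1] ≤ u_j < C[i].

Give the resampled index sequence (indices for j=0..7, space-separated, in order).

0 1 1 2 3 3 6 6

C = [6/35, 3/7, 4/7, 27/35, 29/35, 29/35, 1, 1]
j=0: u_0=11/120 ∈ [0, 6/35) → index 0
j=1: u_1=13/60 ∈ [6/35, 3/7) → index 1
j=2: u_2=41/120 ∈ [6/35, 3/7) → index 1
j=3: u_3=7/15 ∈ [3/7, 4/7) → index 2
j=4: u_4=71/120 ∈ [4/7, 27/35) → index 3
j=5: u_5=43/60 ∈ [4/7, 27/35) → index 3
j=6: u_6=101/120 ∈ [29/35, 1) → index 6
j=7: u_7=29/30 ∈ [29/35, 1) → index 6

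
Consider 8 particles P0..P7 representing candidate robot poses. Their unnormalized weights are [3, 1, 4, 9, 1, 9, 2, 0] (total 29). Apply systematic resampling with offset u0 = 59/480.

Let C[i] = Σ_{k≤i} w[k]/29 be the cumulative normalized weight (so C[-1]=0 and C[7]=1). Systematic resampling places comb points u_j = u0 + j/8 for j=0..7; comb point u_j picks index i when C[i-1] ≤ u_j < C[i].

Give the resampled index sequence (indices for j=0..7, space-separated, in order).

C = [3/29, 4/29, 8/29, 17/29, 18/29, 27/29, 1, 1]
j=0: u_0=59/480 ∈ [3/29, 4/29) → index 1
j=1: u_1=119/480 ∈ [4/29, 8/29) → index 2
j=2: u_2=179/480 ∈ [8/29, 17/29) → index 3
j=3: u_3=239/480 ∈ [8/29, 17/29) → index 3
j=4: u_4=299/480 ∈ [18/29, 27/29) → index 5
j=5: u_5=359/480 ∈ [18/29, 27/29) → index 5
j=6: u_6=419/480 ∈ [18/29, 27/29) → index 5
j=7: u_7=479/480 ∈ [27/29, 1) → index 6

1 2 3 3 5 5 5 6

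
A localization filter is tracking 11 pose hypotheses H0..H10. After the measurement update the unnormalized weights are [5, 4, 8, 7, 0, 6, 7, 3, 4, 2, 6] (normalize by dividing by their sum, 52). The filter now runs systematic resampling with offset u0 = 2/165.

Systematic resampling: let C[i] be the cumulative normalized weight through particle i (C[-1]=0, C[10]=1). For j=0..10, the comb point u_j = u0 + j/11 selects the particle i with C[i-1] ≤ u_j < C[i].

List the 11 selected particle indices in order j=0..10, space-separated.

C = [5/52, 9/52, 17/52, 6/13, 6/13, 15/26, 37/52, 10/13, 11/13, 23/26, 1]
j=0: u_0=2/165 ∈ [0, 5/52) → index 0
j=1: u_1=17/165 ∈ [5/52, 9/52) → index 1
j=2: u_2=32/165 ∈ [9/52, 17/52) → index 2
j=3: u_3=47/165 ∈ [9/52, 17/52) → index 2
j=4: u_4=62/165 ∈ [17/52, 6/13) → index 3
j=5: u_5=7/15 ∈ [6/13, 15/26) → index 5
j=6: u_6=92/165 ∈ [6/13, 15/26) → index 5
j=7: u_7=107/165 ∈ [15/26, 37/52) → index 6
j=8: u_8=122/165 ∈ [37/52, 10/13) → index 7
j=9: u_9=137/165 ∈ [10/13, 11/13) → index 8
j=10: u_10=152/165 ∈ [23/26, 1) → index 10

0 1 2 2 3 5 5 6 7 8 10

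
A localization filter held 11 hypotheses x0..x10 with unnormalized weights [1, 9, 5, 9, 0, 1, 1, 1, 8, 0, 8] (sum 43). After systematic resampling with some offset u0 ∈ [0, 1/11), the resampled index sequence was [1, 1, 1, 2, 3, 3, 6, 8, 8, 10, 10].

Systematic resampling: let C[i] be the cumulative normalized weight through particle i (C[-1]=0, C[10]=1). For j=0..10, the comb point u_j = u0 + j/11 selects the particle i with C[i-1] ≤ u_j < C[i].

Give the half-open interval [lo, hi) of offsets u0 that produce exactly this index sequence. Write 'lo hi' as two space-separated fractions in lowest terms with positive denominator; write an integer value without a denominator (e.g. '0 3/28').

C = [1/43, 10/43, 15/43, 24/43, 24/43, 25/43, 26/43, 27/43, 35/43, 35/43, 1]
j=0 picked index 1: u0 ∈ [1/43, 10/43)
j=1 picked index 1: u0 ∈ [-32/473, 67/473)
j=2 picked index 1: u0 ∈ [-75/473, 24/473)
j=3 picked index 2: u0 ∈ [-19/473, 36/473)
j=4 picked index 3: u0 ∈ [-7/473, 92/473)
j=5 picked index 3: u0 ∈ [-50/473, 49/473)
j=6 picked index 6: u0 ∈ [17/473, 28/473)
j=7 picked index 8: u0 ∈ [-4/473, 84/473)
j=8 picked index 8: u0 ∈ [-47/473, 41/473)
j=9 picked index 10: u0 ∈ [-2/473, 2/11)
j=10 picked index 10: u0 ∈ [-45/473, 1/11)
intersection: [17/473, 24/473)

17/473 24/473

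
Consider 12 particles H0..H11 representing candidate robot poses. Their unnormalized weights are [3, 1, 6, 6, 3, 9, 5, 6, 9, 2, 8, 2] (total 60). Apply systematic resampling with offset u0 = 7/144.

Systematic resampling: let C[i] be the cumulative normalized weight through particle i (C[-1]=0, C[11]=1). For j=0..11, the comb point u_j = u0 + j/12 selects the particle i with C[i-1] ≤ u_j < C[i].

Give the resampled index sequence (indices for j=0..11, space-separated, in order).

0 2 3 4 5 5 6 7 8 8 10 10

C = [1/20, 1/15, 1/6, 4/15, 19/60, 7/15, 11/20, 13/20, 4/5, 5/6, 29/30, 1]
j=0: u_0=7/144 ∈ [0, 1/20) → index 0
j=1: u_1=19/144 ∈ [1/15, 1/6) → index 2
j=2: u_2=31/144 ∈ [1/6, 4/15) → index 3
j=3: u_3=43/144 ∈ [4/15, 19/60) → index 4
j=4: u_4=55/144 ∈ [19/60, 7/15) → index 5
j=5: u_5=67/144 ∈ [19/60, 7/15) → index 5
j=6: u_6=79/144 ∈ [7/15, 11/20) → index 6
j=7: u_7=91/144 ∈ [11/20, 13/20) → index 7
j=8: u_8=103/144 ∈ [13/20, 4/5) → index 8
j=9: u_9=115/144 ∈ [13/20, 4/5) → index 8
j=10: u_10=127/144 ∈ [5/6, 29/30) → index 10
j=11: u_11=139/144 ∈ [5/6, 29/30) → index 10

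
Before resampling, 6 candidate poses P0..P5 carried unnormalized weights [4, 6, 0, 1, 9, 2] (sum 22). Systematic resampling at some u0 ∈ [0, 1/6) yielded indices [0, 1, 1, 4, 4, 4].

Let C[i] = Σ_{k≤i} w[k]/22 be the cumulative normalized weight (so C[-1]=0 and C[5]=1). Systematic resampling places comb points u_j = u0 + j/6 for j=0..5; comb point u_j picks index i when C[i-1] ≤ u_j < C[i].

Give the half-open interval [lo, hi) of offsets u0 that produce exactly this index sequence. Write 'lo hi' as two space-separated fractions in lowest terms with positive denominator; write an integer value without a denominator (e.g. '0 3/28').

1/66 5/66

C = [2/11, 5/11, 5/11, 1/2, 10/11, 1]
j=0 picked index 0: u0 ∈ [0, 2/11)
j=1 picked index 1: u0 ∈ [1/66, 19/66)
j=2 picked index 1: u0 ∈ [-5/33, 4/33)
j=3 picked index 4: u0 ∈ [0, 9/22)
j=4 picked index 4: u0 ∈ [-1/6, 8/33)
j=5 picked index 4: u0 ∈ [-1/3, 5/66)
intersection: [1/66, 5/66)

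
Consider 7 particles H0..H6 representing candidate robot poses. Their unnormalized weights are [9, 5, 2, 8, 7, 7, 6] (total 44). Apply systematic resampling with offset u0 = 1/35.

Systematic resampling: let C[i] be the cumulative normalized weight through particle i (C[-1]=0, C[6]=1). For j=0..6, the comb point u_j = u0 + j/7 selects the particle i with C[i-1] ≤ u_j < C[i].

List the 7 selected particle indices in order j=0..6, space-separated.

C = [9/44, 7/22, 4/11, 6/11, 31/44, 19/22, 1]
j=0: u_0=1/35 ∈ [0, 9/44) → index 0
j=1: u_1=6/35 ∈ [0, 9/44) → index 0
j=2: u_2=11/35 ∈ [9/44, 7/22) → index 1
j=3: u_3=16/35 ∈ [4/11, 6/11) → index 3
j=4: u_4=3/5 ∈ [6/11, 31/44) → index 4
j=5: u_5=26/35 ∈ [31/44, 19/22) → index 5
j=6: u_6=31/35 ∈ [19/22, 1) → index 6

0 0 1 3 4 5 6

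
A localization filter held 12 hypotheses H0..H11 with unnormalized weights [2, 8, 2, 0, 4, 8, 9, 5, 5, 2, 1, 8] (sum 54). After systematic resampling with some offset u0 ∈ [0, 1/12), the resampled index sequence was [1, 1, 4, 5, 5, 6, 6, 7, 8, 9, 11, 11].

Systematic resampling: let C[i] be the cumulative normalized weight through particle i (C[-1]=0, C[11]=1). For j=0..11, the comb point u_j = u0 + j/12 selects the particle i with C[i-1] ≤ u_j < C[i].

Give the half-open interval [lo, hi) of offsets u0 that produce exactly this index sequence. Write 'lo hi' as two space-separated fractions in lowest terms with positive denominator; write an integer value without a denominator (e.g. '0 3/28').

C = [1/27, 5/27, 2/9, 2/9, 8/27, 4/9, 11/18, 19/27, 43/54, 5/6, 23/27, 1]
j=0 picked index 1: u0 ∈ [1/27, 5/27)
j=1 picked index 1: u0 ∈ [-5/108, 11/108)
j=2 picked index 4: u0 ∈ [1/18, 7/54)
j=3 picked index 5: u0 ∈ [5/108, 7/36)
j=4 picked index 5: u0 ∈ [-1/27, 1/9)
j=5 picked index 6: u0 ∈ [1/36, 7/36)
j=6 picked index 6: u0 ∈ [-1/18, 1/9)
j=7 picked index 7: u0 ∈ [1/36, 13/108)
j=8 picked index 8: u0 ∈ [1/27, 7/54)
j=9 picked index 9: u0 ∈ [5/108, 1/12)
j=10 picked index 11: u0 ∈ [1/54, 1/6)
j=11 picked index 11: u0 ∈ [-7/108, 1/12)
intersection: [1/18, 1/12)

1/18 1/12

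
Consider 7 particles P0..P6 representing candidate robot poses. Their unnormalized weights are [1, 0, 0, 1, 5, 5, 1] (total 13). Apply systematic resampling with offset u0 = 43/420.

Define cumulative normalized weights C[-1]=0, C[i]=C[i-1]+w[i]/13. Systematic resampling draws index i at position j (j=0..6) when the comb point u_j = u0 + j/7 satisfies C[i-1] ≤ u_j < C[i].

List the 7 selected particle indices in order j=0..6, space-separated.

3 4 4 4 5 5 6

C = [1/13, 1/13, 1/13, 2/13, 7/13, 12/13, 1]
j=0: u_0=43/420 ∈ [1/13, 2/13) → index 3
j=1: u_1=103/420 ∈ [2/13, 7/13) → index 4
j=2: u_2=163/420 ∈ [2/13, 7/13) → index 4
j=3: u_3=223/420 ∈ [2/13, 7/13) → index 4
j=4: u_4=283/420 ∈ [7/13, 12/13) → index 5
j=5: u_5=49/60 ∈ [7/13, 12/13) → index 5
j=6: u_6=403/420 ∈ [12/13, 1) → index 6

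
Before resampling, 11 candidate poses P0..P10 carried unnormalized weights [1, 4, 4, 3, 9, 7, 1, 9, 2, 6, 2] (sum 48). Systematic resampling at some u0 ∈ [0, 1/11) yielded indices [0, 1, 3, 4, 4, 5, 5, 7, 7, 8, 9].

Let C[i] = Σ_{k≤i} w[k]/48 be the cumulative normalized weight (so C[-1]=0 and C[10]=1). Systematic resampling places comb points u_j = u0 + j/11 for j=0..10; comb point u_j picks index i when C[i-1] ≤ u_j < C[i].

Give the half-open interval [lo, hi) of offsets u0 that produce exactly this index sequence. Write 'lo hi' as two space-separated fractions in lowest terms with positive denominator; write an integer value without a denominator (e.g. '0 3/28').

C = [1/48, 5/48, 3/16, 1/4, 7/16, 7/12, 29/48, 19/24, 5/6, 23/24, 1]
j=0 picked index 0: u0 ∈ [0, 1/48)
j=1 picked index 1: u0 ∈ [-37/528, 7/528)
j=2 picked index 3: u0 ∈ [1/176, 3/44)
j=3 picked index 4: u0 ∈ [-1/44, 29/176)
j=4 picked index 4: u0 ∈ [-5/44, 13/176)
j=5 picked index 5: u0 ∈ [-3/176, 17/132)
j=6 picked index 5: u0 ∈ [-19/176, 5/132)
j=7 picked index 7: u0 ∈ [-17/528, 41/264)
j=8 picked index 7: u0 ∈ [-65/528, 17/264)
j=9 picked index 8: u0 ∈ [-7/264, 1/66)
j=10 picked index 9: u0 ∈ [-5/66, 13/264)
intersection: [1/176, 7/528)

1/176 7/528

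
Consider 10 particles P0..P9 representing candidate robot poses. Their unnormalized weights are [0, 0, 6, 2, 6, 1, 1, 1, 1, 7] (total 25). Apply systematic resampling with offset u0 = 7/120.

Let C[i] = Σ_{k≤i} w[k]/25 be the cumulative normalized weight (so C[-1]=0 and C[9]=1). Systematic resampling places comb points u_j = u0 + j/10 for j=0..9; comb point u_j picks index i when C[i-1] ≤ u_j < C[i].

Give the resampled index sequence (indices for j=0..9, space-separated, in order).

C = [0, 0, 6/25, 8/25, 14/25, 3/5, 16/25, 17/25, 18/25, 1]
j=0: u_0=7/120 ∈ [0, 6/25) → index 2
j=1: u_1=19/120 ∈ [0, 6/25) → index 2
j=2: u_2=31/120 ∈ [6/25, 8/25) → index 3
j=3: u_3=43/120 ∈ [8/25, 14/25) → index 4
j=4: u_4=11/24 ∈ [8/25, 14/25) → index 4
j=5: u_5=67/120 ∈ [8/25, 14/25) → index 4
j=6: u_6=79/120 ∈ [16/25, 17/25) → index 7
j=7: u_7=91/120 ∈ [18/25, 1) → index 9
j=8: u_8=103/120 ∈ [18/25, 1) → index 9
j=9: u_9=23/24 ∈ [18/25, 1) → index 9

2 2 3 4 4 4 7 9 9 9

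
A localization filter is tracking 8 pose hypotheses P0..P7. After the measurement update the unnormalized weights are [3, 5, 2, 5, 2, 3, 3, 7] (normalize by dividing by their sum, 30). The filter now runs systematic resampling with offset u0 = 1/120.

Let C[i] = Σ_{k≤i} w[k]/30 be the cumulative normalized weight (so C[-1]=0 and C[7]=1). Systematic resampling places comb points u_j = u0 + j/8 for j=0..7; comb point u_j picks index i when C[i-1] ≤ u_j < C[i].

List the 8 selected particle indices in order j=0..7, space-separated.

C = [1/10, 4/15, 1/3, 1/2, 17/30, 2/3, 23/30, 1]
j=0: u_0=1/120 ∈ [0, 1/10) → index 0
j=1: u_1=2/15 ∈ [1/10, 4/15) → index 1
j=2: u_2=31/120 ∈ [1/10, 4/15) → index 1
j=3: u_3=23/60 ∈ [1/3, 1/2) → index 3
j=4: u_4=61/120 ∈ [1/2, 17/30) → index 4
j=5: u_5=19/30 ∈ [17/30, 2/3) → index 5
j=6: u_6=91/120 ∈ [2/3, 23/30) → index 6
j=7: u_7=53/60 ∈ [23/30, 1) → index 7

0 1 1 3 4 5 6 7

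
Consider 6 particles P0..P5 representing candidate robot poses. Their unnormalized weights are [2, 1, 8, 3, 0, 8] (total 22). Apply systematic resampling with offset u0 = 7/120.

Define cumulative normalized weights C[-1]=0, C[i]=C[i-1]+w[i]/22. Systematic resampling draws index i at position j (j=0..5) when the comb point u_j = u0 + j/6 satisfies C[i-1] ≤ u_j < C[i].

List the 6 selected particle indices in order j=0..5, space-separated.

0 2 2 3 5 5

C = [1/11, 3/22, 1/2, 7/11, 7/11, 1]
j=0: u_0=7/120 ∈ [0, 1/11) → index 0
j=1: u_1=9/40 ∈ [3/22, 1/2) → index 2
j=2: u_2=47/120 ∈ [3/22, 1/2) → index 2
j=3: u_3=67/120 ∈ [1/2, 7/11) → index 3
j=4: u_4=29/40 ∈ [7/11, 1) → index 5
j=5: u_5=107/120 ∈ [7/11, 1) → index 5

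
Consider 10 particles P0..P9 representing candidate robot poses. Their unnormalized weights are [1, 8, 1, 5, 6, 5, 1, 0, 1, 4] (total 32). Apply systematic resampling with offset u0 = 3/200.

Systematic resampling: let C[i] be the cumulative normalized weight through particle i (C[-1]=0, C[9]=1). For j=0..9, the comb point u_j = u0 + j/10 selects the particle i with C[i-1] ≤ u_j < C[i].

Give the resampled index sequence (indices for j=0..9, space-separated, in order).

C = [1/32, 9/32, 5/16, 15/32, 21/32, 13/16, 27/32, 27/32, 7/8, 1]
j=0: u_0=3/200 ∈ [0, 1/32) → index 0
j=1: u_1=23/200 ∈ [1/32, 9/32) → index 1
j=2: u_2=43/200 ∈ [1/32, 9/32) → index 1
j=3: u_3=63/200 ∈ [5/16, 15/32) → index 3
j=4: u_4=83/200 ∈ [5/16, 15/32) → index 3
j=5: u_5=103/200 ∈ [15/32, 21/32) → index 4
j=6: u_6=123/200 ∈ [15/32, 21/32) → index 4
j=7: u_7=143/200 ∈ [21/32, 13/16) → index 5
j=8: u_8=163/200 ∈ [13/16, 27/32) → index 6
j=9: u_9=183/200 ∈ [7/8, 1) → index 9

0 1 1 3 3 4 4 5 6 9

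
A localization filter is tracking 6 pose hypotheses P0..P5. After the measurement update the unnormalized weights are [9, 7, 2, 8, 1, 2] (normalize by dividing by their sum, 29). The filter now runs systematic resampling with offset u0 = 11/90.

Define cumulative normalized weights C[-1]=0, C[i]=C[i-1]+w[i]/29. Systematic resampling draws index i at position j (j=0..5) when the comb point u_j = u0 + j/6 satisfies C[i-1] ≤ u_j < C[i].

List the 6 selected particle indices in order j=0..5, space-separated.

0 0 1 3 3 5

C = [9/29, 16/29, 18/29, 26/29, 27/29, 1]
j=0: u_0=11/90 ∈ [0, 9/29) → index 0
j=1: u_1=13/45 ∈ [0, 9/29) → index 0
j=2: u_2=41/90 ∈ [9/29, 16/29) → index 1
j=3: u_3=28/45 ∈ [18/29, 26/29) → index 3
j=4: u_4=71/90 ∈ [18/29, 26/29) → index 3
j=5: u_5=43/45 ∈ [27/29, 1) → index 5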